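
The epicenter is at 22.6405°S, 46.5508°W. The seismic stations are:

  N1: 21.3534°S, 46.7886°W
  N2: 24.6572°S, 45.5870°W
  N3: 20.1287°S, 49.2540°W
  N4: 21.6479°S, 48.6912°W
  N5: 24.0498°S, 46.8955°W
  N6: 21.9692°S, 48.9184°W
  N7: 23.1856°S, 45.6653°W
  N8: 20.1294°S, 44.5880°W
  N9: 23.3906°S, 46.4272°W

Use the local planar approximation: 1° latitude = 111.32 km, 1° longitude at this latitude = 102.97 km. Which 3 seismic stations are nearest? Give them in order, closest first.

Distances from 22.6405°S, 46.5508°W:
N1: √((1.2871·111.32)² + (-0.2378·102.97)²) = √(20529.150376 + 599.577223) = 145.3572 km
N2: √((-2.0167·111.32)² + (0.9638·102.97)²) = √(50399.820757 + 9849.071027) = 245.4565 km
N3: √((2.5118·111.32)² + (-2.7032·102.97)²) = √(78183.751884 + 77477.889679) = 394.5398 km
N4: √((0.9926·111.32)² + (-2.1404·102.97)²) = √(12209.417286 + 48574.832319) = 246.5446 km
N5: √((-1.4093·111.32)² + (-0.3447·102.97)²) = √(24612.362288 + 1259.806928) = 160.8483 km
N6: √((0.6713·111.32)² + (-2.3676·102.97)²) = √(5584.440778 + 59434.428095) = 254.9880 km
N7: √((-0.5451·111.32)² + (0.8855·102.97)²) = √(3682.126964 + 8313.780547) = 109.5258 km
N8: √((2.5111·111.32)² + (1.9628·102.97)²) = √(78140.180739 + 40848.256458) = 344.9470 km
N9: √((-0.7501·111.32)² + (0.1236·102.97)²) = √(6972.439045 + 161.978871) = 84.4655 km
Sorted: N9 (84.4655 km) < N7 (109.5258 km) < N1 (145.3572 km) < N5 (160.8483 km) < N2 (245.4565 km) < …

N9, N7, N1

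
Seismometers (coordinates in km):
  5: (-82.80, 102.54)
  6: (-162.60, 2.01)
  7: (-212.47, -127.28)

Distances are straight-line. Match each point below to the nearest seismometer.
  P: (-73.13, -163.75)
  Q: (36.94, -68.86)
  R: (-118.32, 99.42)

P→7; Q→5; R→5

P at (-73.13, -163.75):
  5: √((-9.67)² + (266.29)²) = √(93.5089 + 70910.3641) = 266.47 km
  6: √((-89.47)² + (165.76)²) = √(8004.8809 + 27476.3776) = 188.36 km
  7: √((-139.34)² + (36.47)²) = √(19415.6356 + 1330.0609) = 144.03 km
  → nearest: 7 (144.03 km)
Q at (36.94, -68.86):
  5: √((-119.74)² + (171.40)²) = √(14337.6676 + 29377.9600) = 209.08 km
  6: √((-199.54)² + (70.87)²) = √(39816.2116 + 5022.5569) = 211.75 km
  7: √((-249.41)² + (-58.42)²) = √(62205.3481 + 3412.8964) = 256.16 km
  → nearest: 5 (209.08 km)
R at (-118.32, 99.42):
  5: √((35.52)² + (3.12)²) = √(1261.6704 + 9.7344) = 35.66 km
  6: √((-44.28)² + (-97.41)²) = √(1960.7184 + 9488.7081) = 107.00 km
  7: √((-94.15)² + (-226.70)²) = √(8864.2225 + 51392.8900) = 245.47 km
  → nearest: 5 (35.66 km)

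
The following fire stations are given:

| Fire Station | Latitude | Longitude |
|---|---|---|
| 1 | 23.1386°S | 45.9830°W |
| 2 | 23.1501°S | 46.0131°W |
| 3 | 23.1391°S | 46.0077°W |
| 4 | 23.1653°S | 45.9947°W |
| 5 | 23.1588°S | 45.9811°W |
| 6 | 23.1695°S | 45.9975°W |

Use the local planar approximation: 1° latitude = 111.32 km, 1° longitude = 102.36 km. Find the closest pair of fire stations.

Pairwise distances:
1–2: 3.3364 km
1–3: 2.5289 km
1–4: 3.2045 km
1–5: 2.2571 km
1–6: 3.7463 km
2–3: 1.3435 km
2–4: 2.5319 km
2–5: 3.4157 km
2–6: 2.6858 km
3–4: 3.2058 km
3–5: 3.4961 km
3–6: 3.5415 km
4–5: 1.5689 km
4–6: 0.5484 km
5–6: 2.0584 km
Closest pair: 4–6 at 0.5484 km.

4 and 6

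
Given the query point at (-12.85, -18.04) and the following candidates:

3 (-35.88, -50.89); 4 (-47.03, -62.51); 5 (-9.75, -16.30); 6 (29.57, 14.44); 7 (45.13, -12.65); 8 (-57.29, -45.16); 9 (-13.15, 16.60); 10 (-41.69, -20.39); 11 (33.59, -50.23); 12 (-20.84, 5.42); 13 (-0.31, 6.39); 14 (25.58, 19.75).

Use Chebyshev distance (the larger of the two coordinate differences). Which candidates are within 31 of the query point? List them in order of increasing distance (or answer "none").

5, 12, 13, 10

Distances from (-12.85, -18.04):
3: max(|-23.03|, |-32.85|) = 32.85
4: max(|-34.18|, |-44.47|) = 44.47
5: max(|3.10|, |1.74|) = 3.10
6: max(|42.42|, |32.48|) = 42.42
7: max(|57.98|, |5.39|) = 57.98
8: max(|-44.44|, |-27.12|) = 44.44
9: max(|-0.30|, |34.64|) = 34.64
10: max(|-28.84|, |-2.35|) = 28.84
11: max(|46.44|, |-32.19|) = 46.44
12: max(|-7.99|, |23.46|) = 23.46
13: max(|12.54|, |24.43|) = 24.43
14: max(|38.43|, |37.79|) = 38.43
Threshold 31: 5 (3.10), 12 (23.46), 13 (24.43), 10 (28.84) are within range.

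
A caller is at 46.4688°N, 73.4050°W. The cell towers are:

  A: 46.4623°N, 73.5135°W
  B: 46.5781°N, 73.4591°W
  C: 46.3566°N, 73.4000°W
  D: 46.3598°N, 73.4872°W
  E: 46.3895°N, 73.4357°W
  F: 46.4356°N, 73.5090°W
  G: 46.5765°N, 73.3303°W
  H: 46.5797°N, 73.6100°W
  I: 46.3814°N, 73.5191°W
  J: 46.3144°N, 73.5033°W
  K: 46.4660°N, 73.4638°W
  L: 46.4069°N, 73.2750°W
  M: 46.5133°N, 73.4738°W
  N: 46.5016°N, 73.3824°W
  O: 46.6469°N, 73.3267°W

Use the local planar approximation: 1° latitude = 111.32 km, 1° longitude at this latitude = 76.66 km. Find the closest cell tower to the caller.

N

Distances from 46.4688°N, 73.4050°W:
A: √((-0.0065·111.32)² + (-0.1085·76.66)²) = √(0.523568 + 69.182636) = 8.3490 km
B: √((0.1093·111.32)² + (-0.0541·76.66)²) = √(148.042605 + 17.200147) = 12.8547 km
C: √((-0.1122·111.32)² + (0.0050·76.66)²) = √(156.002698 + 0.146919) = 12.4960 km
D: √((-0.1090·111.32)² + (-0.0822·76.66)²) = √(147.231044 + 39.708297) = 13.6726 km
E: √((-0.0793·111.32)² + (-0.0307·76.66)²) = √(77.927864 + 5.538783) = 9.1360 km
F: √((-0.0332·111.32)² + (-0.1040·76.66)²) = √(13.659115 + 63.562989) = 8.7876 km
G: √((0.1077·111.32)² + (0.0747·76.66)²) = √(143.740053 + 32.792825) = 13.2866 km
H: √((0.1109·111.32)² + (-0.2050·76.66)²) = √(152.408605 + 246.970654) = 19.9845 km
I: √((-0.0874·111.32)² + (-0.1141·76.66)²) = √(94.660602 + 76.508365) = 13.0832 km
J: √((-0.1544·111.32)² + (-0.0983·76.66)²) = √(295.420744 + 56.786443) = 18.7672 km
K: √((-0.0028·111.32)² + (-0.0588·76.66)²) = √(0.097154 + 20.318530) = 4.5184 km
L: √((-0.0619·111.32)² + (0.1300·76.66)²) = √(47.481857 + 99.317170) = 12.1161 km
M: √((0.0445·111.32)² + (-0.0688·76.66)²) = √(24.539540 + 27.817270) = 7.2358 km
N: √((0.0328·111.32)² + (0.0226·76.66)²) = √(13.331962 + 3.001612) = 4.0415 km
O: √((0.1781·111.32)² + (0.0783·76.66)²) = √(393.073924 + 36.029742) = 20.7148 km
Minimum: N at 4.0415 km.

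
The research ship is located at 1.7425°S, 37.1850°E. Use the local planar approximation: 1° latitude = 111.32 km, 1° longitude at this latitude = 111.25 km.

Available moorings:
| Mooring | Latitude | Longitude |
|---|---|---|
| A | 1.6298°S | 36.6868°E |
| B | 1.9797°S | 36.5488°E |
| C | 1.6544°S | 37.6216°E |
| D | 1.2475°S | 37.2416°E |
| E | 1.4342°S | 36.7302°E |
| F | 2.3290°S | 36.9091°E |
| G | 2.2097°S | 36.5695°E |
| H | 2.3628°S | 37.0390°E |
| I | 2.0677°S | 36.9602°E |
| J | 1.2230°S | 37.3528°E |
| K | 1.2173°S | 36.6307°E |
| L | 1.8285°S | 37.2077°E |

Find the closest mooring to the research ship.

L

Distances from 1.7425°S, 37.1850°E:
A: 56.8269 km
B: 75.5424 km
C: 49.5520 km
D: 55.4620 km
E: 61.1381 km
F: 72.1442 km
G: 85.9863 km
H: 70.9364 km
I: 43.9998 km
J: 60.7691 km
K: 84.9757 km
L: 9.9010 km
Minimum: L at 9.9010 km.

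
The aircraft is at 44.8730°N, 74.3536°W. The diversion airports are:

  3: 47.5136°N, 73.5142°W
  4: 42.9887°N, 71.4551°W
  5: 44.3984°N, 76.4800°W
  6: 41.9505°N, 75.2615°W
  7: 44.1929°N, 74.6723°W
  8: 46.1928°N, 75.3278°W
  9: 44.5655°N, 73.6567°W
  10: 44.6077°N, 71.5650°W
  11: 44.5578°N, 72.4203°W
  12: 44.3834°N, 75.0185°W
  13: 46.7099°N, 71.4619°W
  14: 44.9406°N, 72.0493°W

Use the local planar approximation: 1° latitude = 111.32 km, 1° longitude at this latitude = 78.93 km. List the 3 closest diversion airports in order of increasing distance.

9, 12, 7

Distances from 44.8730°N, 74.3536°W:
3: 301.3256 km
4: 310.3853 km
5: 175.9558 km
6: 333.1315 km
7: 79.7784 km
8: 165.8257 km
9: 64.7877 km
10: 222.0767 km
11: 156.5775 km
12: 75.6618 km
13: 306.4440 km
14: 182.0340 km
Sorted: 9 (64.7877 km) < 12 (75.6618 km) < 7 (79.7784 km) < 11 (156.5775 km) < 8 (165.8257 km) < …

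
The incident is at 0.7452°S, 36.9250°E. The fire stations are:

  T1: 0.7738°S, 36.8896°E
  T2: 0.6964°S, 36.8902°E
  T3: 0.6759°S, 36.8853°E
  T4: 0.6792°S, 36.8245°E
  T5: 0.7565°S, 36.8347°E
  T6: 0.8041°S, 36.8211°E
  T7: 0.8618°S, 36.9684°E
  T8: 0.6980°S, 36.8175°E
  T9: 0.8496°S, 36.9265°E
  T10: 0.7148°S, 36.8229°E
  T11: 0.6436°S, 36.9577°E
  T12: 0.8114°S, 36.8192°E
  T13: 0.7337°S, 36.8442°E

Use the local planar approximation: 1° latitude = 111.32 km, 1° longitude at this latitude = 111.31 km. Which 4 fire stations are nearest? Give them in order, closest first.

Distances from 0.7452°S, 36.9250°E:
T1: √((-0.0286·111.32)² + (-0.0354·111.31)²) = √(10.136277 + 15.526547) = 5.0658 km
T2: √((0.0488·111.32)² + (-0.0348·111.31)²) = √(29.511144 + 15.004684) = 6.6720 km
T3: √((0.0693·111.32)² + (-0.0397·111.31)²) = √(59.513140 + 19.527623) = 8.8905 km
T4: √((0.0660·111.32)² + (-0.1005·111.31)²) = √(53.980172 + 125.141250) = 13.3836 km
T5: √((-0.0113·111.32)² + (-0.0903·111.31)²) = √(1.582353 + 101.028491) = 10.1297 km
T6: √((-0.0589·111.32)² + (-0.1039·111.31)²) = √(42.990944 + 133.751746) = 13.2945 km
T7: √((-0.1166·111.32)² + (0.0434·111.31)²) = √(168.478116 + 23.337150) = 13.8497 km
T8: √((0.0472·111.32)² + (-0.1075·111.31)²) = √(27.607711 + 143.180968) = 13.0686 km
T9: √((-0.1044·111.32)² + (0.0015·111.31)²) = √(135.066421 + 0.027877) = 11.6230 km
T10: √((0.0304·111.32)² + (-0.1021·111.31)²) = √(11.452322 + 129.157565) = 11.8579 km
T11: √((0.1016·111.32)² + (0.0327·111.31)²) = √(127.918633 + 13.248413) = 11.8814 km
T12: √((-0.0662·111.32)² + (-0.1058·111.31)²) = √(54.307821 + 138.688260) = 13.8923 km
T13: √((0.0115·111.32)² + (-0.0808·111.31)²) = √(1.638861 + 80.889302) = 9.0845 km
Sorted: T1 (5.0658 km) < T2 (6.6720 km) < T3 (8.8905 km) < T13 (9.0845 km) < T5 (10.1297 km) < T9 (11.6230 km) < …

T1, T2, T3, T13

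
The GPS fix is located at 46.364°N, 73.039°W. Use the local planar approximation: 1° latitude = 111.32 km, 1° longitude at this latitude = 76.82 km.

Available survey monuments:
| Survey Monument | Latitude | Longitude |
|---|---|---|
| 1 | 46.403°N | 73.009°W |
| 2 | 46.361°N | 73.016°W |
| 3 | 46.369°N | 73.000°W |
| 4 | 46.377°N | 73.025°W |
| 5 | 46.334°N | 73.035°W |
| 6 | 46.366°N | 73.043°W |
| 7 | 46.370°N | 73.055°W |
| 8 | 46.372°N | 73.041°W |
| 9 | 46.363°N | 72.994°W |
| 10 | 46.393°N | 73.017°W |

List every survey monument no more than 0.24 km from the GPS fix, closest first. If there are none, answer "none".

none

Distances from 46.364°N, 73.039°W:
1: √((0.039·111.32)² + (0.030·76.82)²) = √(18.84845 + 5.31118) = 4.915 km
2: √((-0.003·111.32)² + (0.023·76.82)²) = √(0.11153 + 3.12179) = 1.798 km
3: √((0.005·111.32)² + (0.039·76.82)²) = √(0.30980 + 8.97590) = 3.047 km
4: √((0.013·111.32)² + (0.014·76.82)²) = √(2.09427 + 1.15666) = 1.803 km
5: √((-0.030·111.32)² + (0.004·76.82)²) = √(11.15293 + 0.09442) = 3.354 km
6: √((0.002·111.32)² + (-0.004·76.82)²) = √(0.04957 + 0.09442) = 0.379 km
7: √((0.006·111.32)² + (-0.016·76.82)²) = √(0.44612 + 1.51074) = 1.399 km
8: √((0.008·111.32)² + (-0.002·76.82)²) = √(0.79310 + 0.02361) = 0.904 km
9: √((-0.001·111.32)² + (0.045·76.82)²) = √(0.01239 + 11.95016) = 3.459 km
10: √((0.029·111.32)² + (0.022·76.82)²) = √(10.42179 + 2.85624) = 3.644 km
Threshold 0.24 km: none within range.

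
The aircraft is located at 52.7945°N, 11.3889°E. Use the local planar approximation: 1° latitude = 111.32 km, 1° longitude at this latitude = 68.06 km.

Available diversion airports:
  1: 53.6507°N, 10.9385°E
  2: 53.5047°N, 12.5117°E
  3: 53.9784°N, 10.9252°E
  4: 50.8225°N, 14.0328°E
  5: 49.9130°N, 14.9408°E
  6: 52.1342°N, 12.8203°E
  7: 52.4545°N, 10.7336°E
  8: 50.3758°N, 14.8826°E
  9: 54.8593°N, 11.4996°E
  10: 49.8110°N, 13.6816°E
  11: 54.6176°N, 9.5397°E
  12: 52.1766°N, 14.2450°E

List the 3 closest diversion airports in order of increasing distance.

7, 1, 2

Distances from 52.7945°N, 11.3889°E:
1: √((0.8562·111.32)² + (-0.4504·68.06)²) = √(9084.412419 + 939.681449) = 100.1204 km
2: √((0.7102·111.32)² + (1.1228·68.06)²) = √(6250.398848 + 5839.675266) = 109.9549 km
3: √((1.1839·111.32)² + (-0.4637·68.06)²) = √(17369.064841 + 995.997117) = 135.5178 km
4: √((-1.9720·111.32)² + (2.6439·68.06)²) = √(48190.365091 + 32379.783395) = 283.8488 km
5: √((-2.8815·111.32)² + (3.5519·68.06)²) = √(102892.481915 + 58439.346378) = 401.6613 km
6: √((-0.6603·111.32)² + (1.4314·68.06)²) = √(5402.925633 + 9490.867608) = 122.0401 km
7: √((-0.3400·111.32)² + (-0.6553·68.06)²) = √(1432.531661 + 1989.134846) = 58.4950 km
8: √((-2.4187·111.32)² + (3.4937·68.06)²) = √(72495.392334 + 56539.909536) = 359.2148 km
9: √((2.0648·111.32)² + (0.1107·68.06)²) = √(52832.648012 + 56.764803) = 229.9770 km
10: √((-2.9835·111.32)² + (2.2927·68.06)²) = √(110305.833263 + 24348.844238) = 366.9532 km
11: √((1.8231·111.32)² + (-1.8492·68.06)²) = √(41187.684509 + 15839.871681) = 238.8044 km
12: √((-0.6179·111.32)² + (2.8561·68.06)²) = √(4731.325049 + 37785.981532) = 206.1973 km
Sorted: 7 (58.4950 km) < 1 (100.1204 km) < 2 (109.9549 km) < 6 (122.0401 km) < 3 (135.5178 km) < …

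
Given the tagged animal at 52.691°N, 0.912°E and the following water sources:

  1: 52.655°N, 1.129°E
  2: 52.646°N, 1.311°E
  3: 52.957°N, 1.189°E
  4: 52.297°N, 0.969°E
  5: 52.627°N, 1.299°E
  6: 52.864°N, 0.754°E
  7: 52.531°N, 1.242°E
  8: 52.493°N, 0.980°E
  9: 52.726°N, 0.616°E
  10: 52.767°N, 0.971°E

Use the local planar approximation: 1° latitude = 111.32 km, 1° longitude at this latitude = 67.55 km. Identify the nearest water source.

Distances from 52.691°N, 0.912°E:
1: √((-0.036·111.32)² + (0.217·67.55)²) = √(16.06022 + 214.86722) = 15.196 km
2: √((-0.045·111.32)² + (0.399·67.55)²) = √(25.09409 + 726.43456) = 27.414 km
3: √((0.266·111.32)² + (0.277·67.55)²) = √(876.81843 + 350.11462) = 35.028 km
4: √((-0.394·111.32)² + (0.057·67.55)²) = √(1923.70662 + 14.82520) = 44.029 km
5: √((-0.064·111.32)² + (0.387·67.55)²) = √(50.75822 + 683.39632) = 27.095 km
6: √((0.173·111.32)² + (-0.158·67.55)²) = √(370.88443 + 113.91079) = 22.018 km
7: √((-0.160·111.32)² + (0.330·67.55)²) = √(317.23885 + 496.91097) = 28.533 km
8: √((-0.198·111.32)² + (0.068·67.55)²) = √(485.82155 + 21.09932) = 22.515 km
9: √((0.035·111.32)² + (-0.296·67.55)²) = √(15.18037 + 399.79203) = 20.371 km
10: √((0.076·111.32)² + (0.059·67.55)²) = √(71.57701 + 15.88381) = 9.352 km
Minimum: 10 at 9.352 km.

10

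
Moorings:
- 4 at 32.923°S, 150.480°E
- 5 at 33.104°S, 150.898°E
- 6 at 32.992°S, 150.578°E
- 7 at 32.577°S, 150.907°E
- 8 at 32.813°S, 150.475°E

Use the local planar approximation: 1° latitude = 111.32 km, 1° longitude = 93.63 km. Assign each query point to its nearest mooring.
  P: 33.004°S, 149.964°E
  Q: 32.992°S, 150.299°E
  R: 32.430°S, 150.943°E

P at 33.004°S, 149.964°E:
  4: 49.147 km
  5: 88.156 km
  6: 57.504 km
  7: 100.275 km
  8: 52.357 km
  → nearest: 4 (49.147 km)
Q at 32.992°S, 150.299°E:
  4: 18.606 km
  5: 57.453 km
  6: 26.123 km
  7: 73.314 km
  8: 25.857 km
  → nearest: 4 (18.606 km)
R at 32.430°S, 150.943°E:
  4: 69.937 km
  5: 75.148 km
  6: 71.288 km
  7: 16.708 km
  8: 61.138 km
  → nearest: 7 (16.708 km)

P→4; Q→4; R→7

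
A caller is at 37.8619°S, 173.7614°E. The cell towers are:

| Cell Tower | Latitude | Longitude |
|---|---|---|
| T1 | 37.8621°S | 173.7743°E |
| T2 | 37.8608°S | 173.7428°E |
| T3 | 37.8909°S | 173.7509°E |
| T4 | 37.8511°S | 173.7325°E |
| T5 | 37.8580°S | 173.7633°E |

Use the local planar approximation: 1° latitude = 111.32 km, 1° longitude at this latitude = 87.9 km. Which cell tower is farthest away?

Distances from 37.8619°S, 173.7614°E:
T1: 1.1341 km
T2: 1.6395 km
T3: 3.3576 km
T4: 2.8104 km
T5: 0.4652 km
Maximum: T3 at 3.3576 km.

T3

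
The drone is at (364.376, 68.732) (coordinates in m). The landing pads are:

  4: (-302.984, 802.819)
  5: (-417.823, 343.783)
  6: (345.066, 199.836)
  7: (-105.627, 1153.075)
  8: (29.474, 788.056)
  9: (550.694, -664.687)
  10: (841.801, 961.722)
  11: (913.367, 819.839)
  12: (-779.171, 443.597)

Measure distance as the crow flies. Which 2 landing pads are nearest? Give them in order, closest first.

Distances from (364.376, 68.732):
4: √((-667.360)² + (734.087)²) = √(445369.36960 + 538883.72357) = 992.095 m
5: √((-782.199)² + (275.051)²) = √(611835.27560 + 75653.05260) = 829.149 m
6: √((-19.310)² + (131.104)²) = √(372.87610 + 17188.25882) = 132.518 m
7: √((-470.003)² + (1084.343)²) = √(220902.82001 + 1175799.74165) = 1181.822 m
8: √((-334.902)² + (719.324)²) = √(112159.34960 + 517427.01698) = 793.465 m
9: √((186.318)² + (-733.419)²) = √(34714.39712 + 537903.42956) = 756.715 m
10: √((477.425)² + (892.990)²) = √(227934.63063 + 797431.14010) = 1012.603 m
11: √((548.991)² + (751.107)²) = √(301391.11808 + 564161.72545) = 930.351 m
12: √((-1143.547)² + (374.865)²) = √(1307699.74121 + 140523.76823) = 1203.422 m
Sorted: 6 (132.518 m) < 9 (756.715 m) < 8 (793.465 m) < 5 (829.149 m) < …

6, 9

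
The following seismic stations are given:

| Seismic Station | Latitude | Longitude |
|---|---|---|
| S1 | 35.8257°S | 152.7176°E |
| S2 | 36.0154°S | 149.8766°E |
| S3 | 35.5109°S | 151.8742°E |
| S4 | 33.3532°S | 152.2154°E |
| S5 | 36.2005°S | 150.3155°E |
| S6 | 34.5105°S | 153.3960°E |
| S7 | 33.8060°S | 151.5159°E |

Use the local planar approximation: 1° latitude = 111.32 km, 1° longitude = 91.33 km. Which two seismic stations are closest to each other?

Pairwise distances:
S1–S2: √((-0.1897·111.32)² + (-2.8410·91.33)²) = √(445.944752 + 67323.918060) = 260.3265 km
S1–S3: √((0.3148·111.32)² + (-0.8434·91.33)²) = √(1228.049415 + 5933.269957) = 84.6246 km
S1–S4: √((2.4725·111.32)² + (-0.5022·91.33)²) = √(75756.341978 + 2103.683168) = 279.0341 km
S1–S5: √((-0.3748·111.32)² + (-2.4021·91.33)²) = √(1740.786699 + 48129.248631) = 223.3160 km
S1–S6: √((1.3152·111.32)² + (0.6784·91.33)²) = √(21435.321204 + 3838.827469) = 158.9785 km
S1–S7: √((2.0197·111.32)² + (-1.2017·91.33)²) = √(50549.879688 + 12045.339291) = 250.1904 km
S2–S3: √((0.5045·111.32)² + (1.9976·91.33)²) = √(3154.051182 + 33284.648424) = 190.8892 km
S2–S4: √((2.6622·111.32)² + (2.3388·91.33)²) = √(87826.940378 + 45626.072436) = 365.3122 km
S2–S5: √((-0.1851·111.32)² + (0.4389·91.33)²) = √(424.579707 + 1606.786140) = 45.0707 km
S2–S6: √((1.5049·111.32)² + (3.5194·91.33)²) = √(28064.782429 + 103315.189044) = 362.4638 km
S2–S7: √((2.2094·111.32)² + (1.6393·91.33)²) = √(60491.603195 + 22415.260637) = 287.9355 km
S3–S4: √((2.1577·111.32)² + (0.3412·91.33)²) = √(57693.716809 + 971.057530) = 242.2081 km
S3–S5: √((-0.6896·111.32)² + (-1.5587·91.33)²) = √(5893.060517 + 20265.250951) = 161.7353 km
S3–S6: √((1.0004·111.32)² + (1.5218·91.33)²) = √(12402.058097 + 19317.106528) = 178.0987 km
S3–S7: √((1.7049·111.32)² + (-0.3583·91.33)²) = √(36020.042164 + 1070.830005) = 192.5899 km
S4–S5: √((-2.8473·111.32)² + (-1.8999·91.33)²) = √(100464.551911 + 30108.450168) = 361.3489 km
S4–S6: √((-1.1573·111.32)² + (1.1806·91.33)²) = √(16597.332772 + 11626.057674) = 167.9982 km
S4–S7: √((-0.4528·111.32)² + (-0.6995·91.33)²) = √(2540.734189 + 4081.336028) = 81.3761 km
S5–S6: √((1.6900·111.32)² + (3.0805·91.33)²) = √(35393.197909 + 79153.357538) = 338.4473 km
S5–S7: √((2.3945·111.32)² + (1.2004·91.33)²) = √(71051.962527 + 12019.292073) = 288.2208 km
S6–S7: √((0.7045·111.32)² + (-1.8801·91.33)²) = √(6150.471214 + 29484.163723) = 188.7714 km
Closest pair: S2–S5 at 45.0707 km.

S2 and S5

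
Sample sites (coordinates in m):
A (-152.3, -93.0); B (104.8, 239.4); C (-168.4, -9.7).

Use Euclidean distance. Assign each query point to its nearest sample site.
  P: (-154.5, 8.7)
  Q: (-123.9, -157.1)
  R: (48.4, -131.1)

P→C; Q→A; R→A

P at (-154.5, 8.7):
  A: 101.7 m
  B: 347.1 m
  C: 23.1 m
  → nearest: C (23.1 m)
Q at (-123.9, -157.1):
  A: 70.1 m
  B: 457.7 m
  C: 154.0 m
  → nearest: A (70.1 m)
R at (48.4, -131.1):
  A: 204.3 m
  B: 374.8 m
  C: 248.5 m
  → nearest: A (204.3 m)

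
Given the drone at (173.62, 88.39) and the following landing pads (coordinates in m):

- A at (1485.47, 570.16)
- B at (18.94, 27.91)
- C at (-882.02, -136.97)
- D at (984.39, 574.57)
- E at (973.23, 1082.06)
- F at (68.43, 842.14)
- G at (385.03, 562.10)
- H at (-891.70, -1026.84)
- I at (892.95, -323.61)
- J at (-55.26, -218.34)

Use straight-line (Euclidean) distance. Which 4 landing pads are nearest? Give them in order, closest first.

B, J, G, F

Distances from (173.62, 88.39):
A: √((1311.85)² + (481.77)²) = √(1720950.4225 + 232102.3329) = 1397.52 m
B: √((-154.68)² + (-60.48)²) = √(23925.9024 + 3657.8304) = 166.08 m
C: √((-1055.64)² + (-225.36)²) = √(1114375.8096 + 50787.1296) = 1079.43 m
D: √((810.77)² + (486.18)²) = √(657347.9929 + 236370.9924) = 945.37 m
E: √((799.61)² + (993.67)²) = √(639376.1521 + 987380.0689) = 1275.44 m
F: √((-105.19)² + (753.75)²) = √(11064.9361 + 568139.0625) = 761.05 m
G: √((211.41)² + (473.71)²) = √(44694.1881 + 224401.1641) = 518.74 m
H: √((-1065.32)² + (-1115.23)²) = √(1134906.7024 + 1243737.9529) = 1542.29 m
I: √((719.33)² + (-412.00)²) = √(517435.6489 + 169744.0000) = 828.96 m
J: √((-228.88)² + (-306.73)²) = √(52386.0544 + 94083.2929) = 382.71 m
Sorted: B (166.08 m) < J (382.71 m) < G (518.74 m) < F (761.05 m) < I (828.96 m) < D (945.37 m) < …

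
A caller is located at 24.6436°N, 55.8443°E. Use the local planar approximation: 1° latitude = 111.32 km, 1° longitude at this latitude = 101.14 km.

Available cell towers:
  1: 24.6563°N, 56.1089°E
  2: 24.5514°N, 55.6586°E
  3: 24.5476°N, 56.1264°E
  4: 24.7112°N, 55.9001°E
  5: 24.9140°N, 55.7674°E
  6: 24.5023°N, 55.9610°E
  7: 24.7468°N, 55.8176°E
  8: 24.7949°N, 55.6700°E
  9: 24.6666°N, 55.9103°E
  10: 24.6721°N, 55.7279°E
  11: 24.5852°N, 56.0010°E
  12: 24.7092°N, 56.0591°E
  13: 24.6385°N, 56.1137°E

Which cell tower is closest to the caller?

9

Distances from 24.6436°N, 55.8443°E:
1: √((0.0127·111.32)² + (0.2646·101.14)²) = √(1.998729 + 716.185590) = 26.7990 km
2: √((-0.0922·111.32)² + (-0.1857·101.14)²) = √(105.343620 + 352.752180) = 21.4032 km
3: √((-0.0960·111.32)² + (0.2821·101.14)²) = √(114.205984 + 814.051856) = 30.4673 km
4: √((0.0676·111.32)² + (0.0558·101.14)²) = √(56.629117 + 31.850356) = 9.4064 km
5: √((0.2704·111.32)² + (-0.0769·101.14)²) = √(906.065866 + 60.492088) = 31.0895 km
6: √((-0.1413·111.32)² + (0.1167·101.14)²) = √(247.417674 + 139.311706) = 19.6654 km
7: √((0.1032·111.32)² + (-0.0267·101.14)²) = √(131.979291 + 7.292365) = 11.8013 km
8: √((0.1513·111.32)² + (-0.1743·101.14)²) = √(283.677082 + 310.771134) = 24.3813 km
9: √((0.0230·111.32)² + (0.0660·101.14)²) = √(6.555443 + 44.558829) = 7.1494 km
10: √((0.0285·111.32)² + (-0.1164·101.14)²) = √(10.065518 + 138.596371) = 12.1927 km
11: √((-0.0584·111.32)² + (0.1567·101.14)²) = √(42.264145 + 251.179326) = 17.1302 km
12: √((0.0656·111.32)² + (0.2148·101.14)²) = √(53.327850 + 471.970063) = 22.9194 km
13: √((-0.0051·111.32)² + (0.2694·101.14)²) = √(0.322320 + 742.405330) = 27.2530 km
Minimum: 9 at 7.1494 km.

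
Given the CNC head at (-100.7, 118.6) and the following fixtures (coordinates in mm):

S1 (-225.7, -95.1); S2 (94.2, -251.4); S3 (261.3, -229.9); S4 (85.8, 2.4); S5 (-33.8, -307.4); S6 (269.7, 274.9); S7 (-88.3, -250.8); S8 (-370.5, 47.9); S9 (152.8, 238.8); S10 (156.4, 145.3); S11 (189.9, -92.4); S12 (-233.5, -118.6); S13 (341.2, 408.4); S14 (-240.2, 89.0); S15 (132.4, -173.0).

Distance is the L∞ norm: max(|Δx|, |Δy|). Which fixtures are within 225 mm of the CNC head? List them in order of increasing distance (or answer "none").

S14, S4, S1

Distances from (-100.7, 118.6):
S1: max(|-125.0|, |-213.7|) = 213.7 mm
S2: max(|194.9|, |-370.0|) = 370.0 mm
S3: max(|362.0|, |-348.5|) = 362.0 mm
S4: max(|186.5|, |-116.2|) = 186.5 mm
S5: max(|66.9|, |-426.0|) = 426.0 mm
S6: max(|370.4|, |156.3|) = 370.4 mm
S7: max(|12.4|, |-369.4|) = 369.4 mm
S8: max(|-269.8|, |-70.7|) = 269.8 mm
S9: max(|253.5|, |120.2|) = 253.5 mm
S10: max(|257.1|, |26.7|) = 257.1 mm
S11: max(|290.6|, |-211.0|) = 290.6 mm
S12: max(|-132.8|, |-237.2|) = 237.2 mm
S13: max(|441.9|, |289.8|) = 441.9 mm
S14: max(|-139.5|, |-29.6|) = 139.5 mm
S15: max(|233.1|, |-291.6|) = 291.6 mm
Threshold 225 mm: S14 (139.5 mm), S4 (186.5 mm), S1 (213.7 mm) are within range.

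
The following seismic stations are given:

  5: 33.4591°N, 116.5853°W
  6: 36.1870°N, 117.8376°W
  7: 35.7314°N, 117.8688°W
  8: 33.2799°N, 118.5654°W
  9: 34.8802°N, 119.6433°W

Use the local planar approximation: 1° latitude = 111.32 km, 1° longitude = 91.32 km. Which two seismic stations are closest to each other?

6 and 7

Pairwise distances:
5–6: 324.4897 km
5–7: 278.7883 km
5–8: 181.9198 km
5–9: 320.9524 km
6–7: 50.7974 km
6–8: 330.3727 km
6–9: 219.8937 km
7–8: 280.2171 km
7–9: 187.7178 km
8–9: 203.5313 km
Closest pair: 6–7 at 50.7974 km.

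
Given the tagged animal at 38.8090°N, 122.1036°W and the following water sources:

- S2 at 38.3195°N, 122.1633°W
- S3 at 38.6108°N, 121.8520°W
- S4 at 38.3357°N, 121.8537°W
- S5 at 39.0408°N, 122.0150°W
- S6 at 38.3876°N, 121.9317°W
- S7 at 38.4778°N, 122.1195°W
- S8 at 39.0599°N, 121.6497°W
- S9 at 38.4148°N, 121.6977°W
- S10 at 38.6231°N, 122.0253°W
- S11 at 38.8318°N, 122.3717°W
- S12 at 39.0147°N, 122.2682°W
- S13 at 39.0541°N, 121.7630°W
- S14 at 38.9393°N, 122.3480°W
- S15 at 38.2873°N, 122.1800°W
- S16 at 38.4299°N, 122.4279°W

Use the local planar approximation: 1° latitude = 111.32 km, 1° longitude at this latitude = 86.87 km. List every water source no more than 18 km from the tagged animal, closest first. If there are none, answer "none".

Distances from 38.8090°N, 122.1036°W:
S2: √((-0.4895·111.32)² + (-0.0597·86.87)²) = √(2969.284338 + 26.896038) = 54.7374 km
S3: √((-0.1982·111.32)² + (0.2516·86.87)²) = √(486.803504 + 477.706243) = 31.0566 km
S4: √((-0.4733·111.32)² + (0.2499·86.87)²) = √(2775.999632 + 471.272562) = 56.9848 km
S5: √((0.2318·111.32)² + (0.0886·86.87)²) = √(665.845177 + 59.238914) = 26.9274 km
S6: √((-0.4214·111.32)² + (0.1719·86.87)²) = √(2200.571367 + 222.993085) = 49.2297 km
S7: √((-0.3312·111.32)² + (-0.0159·86.87)²) = √(1359.336729 + 1.907805) = 36.8950 km
S8: √((0.2509·111.32)² + (0.4539·86.87)²) = √(780.095402 + 1554.748006) = 48.3202 km
S9: √((-0.3942·111.32)² + (0.4059·86.87)²) = √(1925.660115 + 1243.305187) = 56.2936 km
S10: √((-0.1859·111.32)² + (0.0783·86.87)²) = √(428.257695 + 46.266129) = 21.7836 km
S11: √((0.0228·111.32)² + (-0.2681·86.87)²) = √(6.441931 + 542.416973) = 23.4277 km
S12: √((0.2057·111.32)² + (-0.1646·86.87)²) = √(524.342401 + 204.455739) = 26.9963 km
S13: √((0.2451·111.32)² + (0.3406·86.87)²) = √(744.445686 + 875.445128) = 40.2479 km
S14: √((0.1303·111.32)² + (-0.2444·86.87)²) = √(210.394909 + 450.756550) = 25.7129 km
S15: √((-0.5217·111.32)² + (-0.0764·86.87)²) = √(3372.780426 + 44.048017) = 58.4536 km
S16: √((-0.3791·111.32)² + (-0.3243·86.87)²) = √(1780.959175 + 793.658260) = 50.7407 km
Threshold 18 km: none within range.

none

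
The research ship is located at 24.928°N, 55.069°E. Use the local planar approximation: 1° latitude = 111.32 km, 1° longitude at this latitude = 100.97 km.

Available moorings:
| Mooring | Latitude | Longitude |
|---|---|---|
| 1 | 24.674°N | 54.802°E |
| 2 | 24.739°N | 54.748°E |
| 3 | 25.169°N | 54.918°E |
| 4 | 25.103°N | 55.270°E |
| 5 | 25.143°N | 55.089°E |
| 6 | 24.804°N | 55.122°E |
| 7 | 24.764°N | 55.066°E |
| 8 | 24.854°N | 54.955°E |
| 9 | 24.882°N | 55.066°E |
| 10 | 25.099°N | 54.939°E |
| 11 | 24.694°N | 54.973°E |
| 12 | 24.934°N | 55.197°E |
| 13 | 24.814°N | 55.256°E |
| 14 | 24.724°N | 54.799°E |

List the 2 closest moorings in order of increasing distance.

Distances from 24.928°N, 55.069°E:
1: √((-0.254·111.32)² + (-0.267·100.97)²) = √(799.49146 + 726.78714) = 39.068 km
2: √((-0.189·111.32)² + (-0.321·100.97)²) = √(442.65972 + 1050.49691) = 38.641 km
3: √((0.241·111.32)² + (-0.151·100.97)²) = √(719.74802 + 232.45485) = 30.858 km
4: √((0.175·111.32)² + (0.201·100.97)²) = √(379.50936 + 411.88581) = 28.132 km
5: √((0.215·111.32)² + (0.020·100.97)²) = √(572.82678 + 4.07798) = 24.019 km
6: √((-0.124·111.32)² + (0.053·100.97)²) = √(190.54158 + 28.63759) = 14.805 km
7: √((-0.164·111.32)² + (-0.003·100.97)²) = √(333.29906 + 0.09175) = 18.259 km
8: √((-0.074·111.32)² + (-0.114·100.97)²) = √(67.85937 + 132.49345) = 14.155 km
9: √((-0.046·111.32)² + (-0.003·100.97)²) = √(26.22177 + 0.09175) = 5.130 km
10: √((0.171·111.32)² + (-0.130·100.97)²) = √(362.35864 + 172.29450) = 23.123 km
11: √((-0.234·111.32)² + (-0.096·100.97)²) = √(678.54415 + 93.95658) = 27.794 km
12: √((0.006·111.32)² + (0.128·100.97)²) = √(0.44612 + 167.03391) = 12.941 km
13: √((-0.114·111.32)² + (0.187·100.97)²) = √(161.04828 + 356.50689) = 22.750 km
14: √((-0.204·111.32)² + (-0.270·100.97)²) = √(515.71140 + 743.21119) = 35.481 km
Sorted: 9 (5.130 km) < 12 (12.941 km) < 8 (14.155 km) < 6 (14.805 km) < …

9, 12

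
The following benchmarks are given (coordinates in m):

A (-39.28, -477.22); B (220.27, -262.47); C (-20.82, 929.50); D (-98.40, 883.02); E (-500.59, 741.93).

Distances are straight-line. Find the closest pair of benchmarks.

Pairwise distances:
A–B: 336.87 m
A–C: 1406.84 m
A–D: 1361.52 m
A–E: 1303.51 m
B–C: 1216.11 m
B–D: 1188.99 m
B–E: 1236.31 m
C–D: 90.44 m
C–E: 515.13 m
D–E: 426.22 m
Closest pair: C–D at 90.44 m.

C and D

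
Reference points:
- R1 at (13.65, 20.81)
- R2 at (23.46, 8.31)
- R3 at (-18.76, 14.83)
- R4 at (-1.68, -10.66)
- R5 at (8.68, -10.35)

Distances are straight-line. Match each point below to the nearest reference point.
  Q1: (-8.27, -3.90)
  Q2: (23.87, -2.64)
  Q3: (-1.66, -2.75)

Q1 at (-8.27, -3.90):
  R1: 33.03
  R2: 34.00
  R3: 21.47
  R4: 9.44
  R5: 18.14
  → nearest: R4 (9.44)
Q2 at (23.87, -2.64):
  R1: 25.58
  R2: 10.96
  R3: 46.07
  R4: 26.78
  R5: 17.03
  → nearest: R2 (10.96)
Q3 at (-1.66, -2.75):
  R1: 28.10
  R2: 27.45
  R3: 24.52
  R4: 7.91
  R5: 12.83
  → nearest: R4 (7.91)

Q1→R4; Q2→R2; Q3→R4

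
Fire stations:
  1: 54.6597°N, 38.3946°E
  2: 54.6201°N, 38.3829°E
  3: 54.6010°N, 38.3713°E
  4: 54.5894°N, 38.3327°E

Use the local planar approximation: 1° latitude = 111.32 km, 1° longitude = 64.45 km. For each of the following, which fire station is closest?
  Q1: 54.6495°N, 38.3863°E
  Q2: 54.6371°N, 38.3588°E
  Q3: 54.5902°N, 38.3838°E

Q1→1; Q2→2; Q3→3

Q1 at 54.6495°N, 38.3863°E:
  1: √((0.0102·111.32)² + (0.0083·64.45)²) = √(1.289278 + 0.286155) = 1.2552 km
  2: √((-0.0294·111.32)² + (-0.0034·64.45)²) = √(10.711272 + 0.048018) = 3.2801 km
  3: √((-0.0485·111.32)² + (-0.0150·64.45)²) = √(29.149417 + 0.934606) = 5.4849 km
  4: √((-0.0601·111.32)² + (-0.0536·64.45)²) = √(44.760542 + 11.933708) = 7.5296 km
  → nearest: 1 (1.2552 km)
Q2 at 54.6371°N, 38.3588°E:
  1: √((0.0226·111.32)² + (0.0358·64.45)²) = √(6.329411 + 5.323679) = 3.4137 km
  2: √((-0.0170·111.32)² + (0.0241·64.45)²) = √(3.581329 + 2.412570) = 2.4482 km
  3: √((-0.0361·111.32)² + (0.0125·64.45)²) = √(16.149564 + 0.649032) = 4.0986 km
  4: √((-0.0477·111.32)² + (-0.0261·64.45)²) = √(28.195718 + 2.829612) = 5.5700 km
  → nearest: 2 (2.4482 km)
Q3 at 54.5902°N, 38.3838°E:
  1: √((0.0695·111.32)² + (0.0108·64.45)²) = √(59.857146 + 0.484500) = 7.7680 km
  2: √((0.0299·111.32)² + (-0.0009·64.45)²) = √(11.078699 + 0.003365) = 3.3290 km
  3: √((0.0108·111.32)² + (-0.0125·64.45)²) = √(1.445419 + 0.649032) = 1.4472 km
  4: √((-0.0008·111.32)² + (-0.0511·64.45)²) = √(0.007931 + 10.846451) = 3.2946 km
  → nearest: 3 (1.4472 km)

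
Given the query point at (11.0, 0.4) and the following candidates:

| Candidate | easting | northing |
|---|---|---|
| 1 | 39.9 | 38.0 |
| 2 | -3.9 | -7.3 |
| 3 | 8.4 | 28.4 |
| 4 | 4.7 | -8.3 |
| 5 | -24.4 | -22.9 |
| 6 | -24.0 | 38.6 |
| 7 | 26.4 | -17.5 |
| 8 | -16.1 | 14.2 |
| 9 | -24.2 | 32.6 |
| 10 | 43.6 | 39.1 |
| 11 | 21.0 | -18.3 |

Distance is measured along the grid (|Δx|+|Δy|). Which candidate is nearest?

4

Distances from (11.0, 0.4):
1: 66.5
2: 22.6
3: 30.6
4: 15.0
5: 58.7
6: 73.2
7: 33.3
8: 40.9
9: 67.4
10: 71.3
11: 28.7
Minimum: 4 at 15.0.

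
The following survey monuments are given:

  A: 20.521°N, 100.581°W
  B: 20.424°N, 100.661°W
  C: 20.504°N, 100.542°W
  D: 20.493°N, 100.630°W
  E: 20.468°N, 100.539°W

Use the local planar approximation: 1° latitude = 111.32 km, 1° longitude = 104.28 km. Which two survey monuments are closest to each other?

Pairwise distances:
A–B: √((-0.097·111.32)² + (-0.080·104.28)²) = √(116.59767 + 69.59564) = 13.645 km
A–C: √((-0.017·111.32)² + (0.039·104.28)²) = √(3.58133 + 16.53984) = 4.486 km
A–D: √((-0.028·111.32)² + (-0.049·104.28)²) = √(9.71544 + 26.10924) = 5.985 km
A–E: √((-0.053·111.32)² + (0.042·104.28)²) = √(34.80953 + 19.18230) = 7.348 km
B–C: √((0.080·111.32)² + (0.119·104.28)²) = √(79.30971 + 153.99122) = 15.274 km
B–D: √((0.069·111.32)² + (0.031·104.28)²) = √(58.99899 + 10.45022) = 8.334 km
B–E: √((0.044·111.32)² + (0.122·104.28)²) = √(23.99119 + 161.85336) = 13.632 km
C–D: √((-0.011·111.32)² + (-0.088·104.28)²) = √(1.49945 + 84.21072) = 9.258 km
C–E: √((-0.036·111.32)² + (0.003·104.28)²) = √(16.06022 + 0.09787) = 4.020 km
D–E: √((-0.025·111.32)² + (0.091·104.28)²) = √(7.74509 + 90.05023) = 9.889 km
Closest pair: C–E at 4.020 km.

C and E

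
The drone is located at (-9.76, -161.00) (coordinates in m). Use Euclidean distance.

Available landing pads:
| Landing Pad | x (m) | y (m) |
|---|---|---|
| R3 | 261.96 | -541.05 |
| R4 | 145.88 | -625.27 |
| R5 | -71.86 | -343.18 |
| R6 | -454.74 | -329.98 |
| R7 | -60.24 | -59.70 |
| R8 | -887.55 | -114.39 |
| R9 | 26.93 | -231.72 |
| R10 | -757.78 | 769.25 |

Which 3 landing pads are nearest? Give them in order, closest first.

Distances from (-9.76, -161.00):
R3: 467.19 m
R4: 489.66 m
R5: 192.47 m
R6: 475.98 m
R7: 113.18 m
R8: 879.03 m
R9: 79.67 m
R10: 1193.69 m
Sorted: R9 (79.67 m) < R7 (113.18 m) < R5 (192.47 m) < R3 (467.19 m) < R6 (475.98 m) < …

R9, R7, R5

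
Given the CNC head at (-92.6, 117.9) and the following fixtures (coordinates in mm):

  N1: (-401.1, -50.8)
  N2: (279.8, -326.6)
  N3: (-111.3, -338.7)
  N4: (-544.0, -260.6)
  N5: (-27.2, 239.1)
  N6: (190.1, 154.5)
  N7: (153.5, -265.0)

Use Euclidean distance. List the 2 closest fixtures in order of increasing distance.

N5, N6

Distances from (-92.6, 117.9):
N1: 351.6 mm
N2: 579.9 mm
N3: 457.0 mm
N4: 589.1 mm
N5: 137.7 mm
N6: 285.1 mm
N7: 455.2 mm
Sorted: N5 (137.7 mm) < N6 (285.1 mm) < N1 (351.6 mm) < N7 (455.2 mm) < …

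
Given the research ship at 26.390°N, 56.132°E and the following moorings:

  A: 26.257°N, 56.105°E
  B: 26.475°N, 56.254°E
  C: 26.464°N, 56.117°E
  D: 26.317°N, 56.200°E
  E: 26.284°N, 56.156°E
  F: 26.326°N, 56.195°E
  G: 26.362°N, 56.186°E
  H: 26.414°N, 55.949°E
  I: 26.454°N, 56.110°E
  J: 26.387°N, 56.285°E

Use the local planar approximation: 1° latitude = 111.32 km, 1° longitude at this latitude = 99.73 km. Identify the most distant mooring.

Distances from 26.390°N, 56.132°E:
A: √((-0.133·111.32)² + (-0.027·99.73)²) = √(219.20461 + 7.25069) = 15.048 km
B: √((0.085·111.32)² + (0.122·99.73)²) = √(89.53323 + 148.03735) = 15.413 km
C: √((0.074·111.32)² + (-0.015·99.73)²) = √(67.85937 + 2.23787) = 8.372 km
D: √((-0.073·111.32)² + (0.068·99.73)²) = √(66.03773 + 45.99064) = 10.584 km
E: √((-0.106·111.32)² + (0.024·99.73)²) = √(139.23811 + 5.72894) = 12.040 km
F: √((-0.064·111.32)² + (0.063·99.73)²) = √(50.75822 + 39.47596) = 9.499 km
G: √((-0.028·111.32)² + (0.054·99.73)²) = √(9.71544 + 29.00275) = 6.222 km
H: √((0.024·111.32)² + (-0.183·99.73)²) = √(7.13787 + 333.08404) = 18.445 km
I: √((0.064·111.32)² + (-0.022·99.73)²) = √(50.75822 + 4.81390) = 7.455 km
J: √((-0.003·111.32)² + (0.153·99.73)²) = √(0.11153 + 232.82762) = 15.262 km
Maximum: H at 18.445 km.

H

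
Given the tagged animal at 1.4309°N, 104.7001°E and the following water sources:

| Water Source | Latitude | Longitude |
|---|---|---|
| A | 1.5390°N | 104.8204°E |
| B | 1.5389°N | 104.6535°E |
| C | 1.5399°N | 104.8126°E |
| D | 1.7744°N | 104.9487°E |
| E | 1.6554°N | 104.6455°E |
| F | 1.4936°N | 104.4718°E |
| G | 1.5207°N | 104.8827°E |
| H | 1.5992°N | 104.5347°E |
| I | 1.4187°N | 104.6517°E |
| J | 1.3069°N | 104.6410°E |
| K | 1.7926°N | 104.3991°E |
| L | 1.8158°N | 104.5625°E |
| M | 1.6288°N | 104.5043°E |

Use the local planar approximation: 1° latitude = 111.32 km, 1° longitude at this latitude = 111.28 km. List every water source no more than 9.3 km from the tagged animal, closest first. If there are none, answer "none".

I

Distances from 1.4309°N, 104.7001°E:
A: 18.0006 km
B: 13.0932 km
C: 17.4343 km
D: 47.1962 km
E: 25.7193 km
F: 26.3466 km
G: 22.6456 km
H: 26.2636 km
I: 5.5545 km
J: 15.2903 km
K: 52.3752 km
L: 45.5009 km
M: 30.9851 km
Threshold 9.3 km: I (5.5545 km) is within range.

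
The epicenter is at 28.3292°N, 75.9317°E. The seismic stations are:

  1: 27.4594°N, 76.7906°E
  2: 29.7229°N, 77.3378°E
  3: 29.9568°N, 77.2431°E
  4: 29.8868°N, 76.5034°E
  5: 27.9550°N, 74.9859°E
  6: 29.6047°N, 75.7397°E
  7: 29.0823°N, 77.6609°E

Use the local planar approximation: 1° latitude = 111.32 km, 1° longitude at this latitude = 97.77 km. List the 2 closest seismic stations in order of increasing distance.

Distances from 28.3292°N, 75.9317°E:
1: 128.1680 km
2: 207.2913 km
3: 221.9618 km
4: 182.1786 km
5: 101.4203 km
6: 143.2242 km
7: 188.7086 km
Sorted: 5 (101.4203 km) < 1 (128.1680 km) < 6 (143.2242 km) < 4 (182.1786 km) < …

5, 1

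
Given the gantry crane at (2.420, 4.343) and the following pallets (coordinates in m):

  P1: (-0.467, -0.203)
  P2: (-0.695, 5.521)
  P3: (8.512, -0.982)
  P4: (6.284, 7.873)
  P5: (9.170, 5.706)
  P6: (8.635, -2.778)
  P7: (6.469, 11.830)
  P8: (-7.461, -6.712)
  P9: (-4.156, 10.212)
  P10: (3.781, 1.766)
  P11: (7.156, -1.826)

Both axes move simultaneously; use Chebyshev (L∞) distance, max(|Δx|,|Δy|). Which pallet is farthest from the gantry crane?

Distances from (2.420, 4.343):
P1: max(|-2.887|, |-4.546|) = 4.546 m
P2: max(|-3.115|, |1.178|) = 3.115 m
P3: max(|6.092|, |-5.325|) = 6.092 m
P4: max(|3.864|, |3.530|) = 3.864 m
P5: max(|6.750|, |1.363|) = 6.750 m
P6: max(|6.215|, |-7.121|) = 7.121 m
P7: max(|4.049|, |7.487|) = 7.487 m
P8: max(|-9.881|, |-11.055|) = 11.055 m
P9: max(|-6.576|, |5.869|) = 6.576 m
P10: max(|1.361|, |-2.577|) = 2.577 m
P11: max(|4.736|, |-6.169|) = 6.169 m
Maximum: P8 at 11.055 m.

P8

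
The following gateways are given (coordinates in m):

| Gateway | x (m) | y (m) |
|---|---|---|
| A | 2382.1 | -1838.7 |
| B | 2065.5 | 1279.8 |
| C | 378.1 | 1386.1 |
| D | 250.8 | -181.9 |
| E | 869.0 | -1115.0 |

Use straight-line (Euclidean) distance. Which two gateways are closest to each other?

D and E

Pairwise distances:
A–B: √((-316.6)² + (3118.5)²) = √(100235.560 + 9725042.250) = 3134.5 m
A–C: √((-2004.0)² + (3224.8)²) = √(4016016.000 + 10399335.040) = 3796.8 m
A–D: √((-2131.3)² + (1656.8)²) = √(4542439.690 + 2744986.240) = 2699.5 m
A–E: √((-1513.1)² + (723.7)²) = √(2289471.610 + 523741.690) = 1677.3 m
B–C: √((-1687.4)² + (106.3)²) = √(2847318.760 + 11299.690) = 1690.7 m
B–D: √((-1814.7)² + (-1461.7)²) = √(3293136.090 + 2136566.890) = 2330.2 m
B–E: √((-1196.5)² + (-2394.8)²) = √(1431612.250 + 5735067.040) = 2677.1 m
C–D: √((-127.3)² + (-1568.0)²) = √(16205.290 + 2458624.000) = 1573.2 m
C–E: √((490.9)² + (-2501.1)²) = √(240982.810 + 6255501.210) = 2548.8 m
D–E: √((618.2)² + (-933.1)²) = √(382171.240 + 870675.610) = 1119.3 m
Closest pair: D–E at 1119.3 m.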